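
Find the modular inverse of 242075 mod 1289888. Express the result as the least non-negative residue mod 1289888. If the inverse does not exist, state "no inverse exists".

1111507

Apply the Euclidean algorithm to 1289888 and 242075:
1289888 = 5·242075 + 79513
242075 = 3·79513 + 3536
79513 = 22·3536 + 1721
3536 = 2·1721 + 94
1721 = 18·94 + 29
94 = 3·29 + 7
29 = 4·7 + 1
7 = 7·1 + 0
The gcd is 1. Working backward:
1 = 29 − 4·7
1 = −4·94 + 13·29
1 = 13·1721 − 238·94
1 = −238·3536 + 489·1721
1 = 489·79513 − 10996·3536
1 = −10996·242075 + 33477·79513
1 = 33477·1289888 − 178381·242075
Thus 242075·(-178381) ≡ 1 (mod 1289888); reducing, -178381 mod 1289888 = 1111507.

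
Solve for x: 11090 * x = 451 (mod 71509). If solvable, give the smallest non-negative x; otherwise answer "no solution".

3295

First find gcd(11090, 71509):
71509 = 6×11090 + 4969
11090 = 2×4969 + 1152
4969 = 4×1152 + 361
1152 = 3×361 + 69
361 = 5×69 + 16
69 = 4×16 + 5
16 = 3×5 + 1
5 = 5×1 + 0
gcd = 1, so a unique solution mod 71509 exists.
Back-substitute for the Bézout coefficients:
1 = 16 − 3·5
1 = −3·69 + 13·16
1 = 13·361 − 68·69
1 = −68·1152 + 217·361
1 = 217·4969 − 936·1152
1 = −936·11090 + 2089·4969
1 = 2089·71509 − 13470·11090
So 11090·(-13470) ≡ 1 (mod 71509), giving 11090⁻¹ ≡ 58039.
x ≡ 11090⁻¹·451 ≡ 58039·451 ≡ 3295 (mod 71509).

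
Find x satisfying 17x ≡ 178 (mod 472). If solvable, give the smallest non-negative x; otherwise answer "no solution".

First find gcd(17, 472):
472 = 27×17 + 13
17 = 1×13 + 4
13 = 3×4 + 1
4 = 4×1 + 0
gcd = 1, so a unique solution mod 472 exists.
Back-substitute for the Bézout coefficients:
1 = 13 − 3·4
1 = −3·17 + 4·13
1 = 4·472 − 111·17
So 17·(-111) ≡ 1 (mod 472), giving 17⁻¹ ≡ 361.
x ≡ 17⁻¹·178 ≡ 361·178 ≡ 66 (mod 472).

66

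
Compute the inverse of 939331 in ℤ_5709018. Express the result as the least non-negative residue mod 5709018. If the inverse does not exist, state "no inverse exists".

Apply the Euclidean algorithm to 5709018 and 939331:
5709018 = 6·939331 + 73032
939331 = 12·73032 + 62947
73032 = 1·62947 + 10085
62947 = 6·10085 + 2437
10085 = 4·2437 + 337
2437 = 7·337 + 78
337 = 4·78 + 25
78 = 3·25 + 3
25 = 8·3 + 1
3 = 3·1 + 0
The gcd is 1. Working backward:
1 = 25 − 8·3
1 = −8·78 + 25·25
1 = 25·337 − 108·78
1 = −108·2437 + 781·337
1 = 781·10085 − 3232·2437
1 = −3232·62947 + 20173·10085
1 = 20173·73032 − 23405·62947
1 = −23405·939331 + 301033·73032
1 = 301033·5709018 − 1829603·939331
Hence 939331⁻¹ ≡ -1829603 ≡ 3879415 (mod 5709018).

3879415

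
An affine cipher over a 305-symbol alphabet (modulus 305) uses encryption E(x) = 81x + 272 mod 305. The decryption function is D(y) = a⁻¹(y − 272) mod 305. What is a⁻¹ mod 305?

Apply the Euclidean algorithm to 305 and 81:
305 = 3·81 + 62
81 = 1·62 + 19
62 = 3·19 + 5
19 = 3·5 + 4
5 = 1·4 + 1
4 = 4·1 + 0
gcd = 1, so the inverse exists. Back-substitute:
1 = 5 − 4
1 = −19 + 4·5
1 = 4·62 − 13·19
1 = −13·81 + 17·62
1 = 17·305 − 64·81
Thus 81·(-64) ≡ 1 (mod 305); reducing, -64 mod 305 = 241.

241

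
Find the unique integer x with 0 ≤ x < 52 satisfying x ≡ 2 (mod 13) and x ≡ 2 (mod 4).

Write x = 2 + 13·k. Then 13·k ≡ 2 − 2 ≡ 0 (mod 4).
Need 13⁻¹ mod 4. Extended Euclid on (4, 1):
4 = 4*1 + 0
13⁻¹ ≡ 1 (mod 4), so k ≡ 1·0 ≡ 0 (mod 4).
x = 2 + 13·0 = 2.

2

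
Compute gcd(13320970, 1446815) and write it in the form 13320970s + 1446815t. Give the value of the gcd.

Apply Euclid's algorithm to 13320970 and 1446815:
13320970 = 9*1446815 + 299635
1446815 = 4*299635 + 248275
299635 = 1*248275 + 51360
248275 = 4*51360 + 42835
51360 = 1*42835 + 8525
42835 = 5*8525 + 210
8525 = 40*210 + 125
210 = 1*125 + 85
125 = 1*85 + 40
85 = 2*40 + 5
40 = 8*5 + 0
gcd(13320970, 1446815) = 5.
Working backward:
5 = 85 − 2·40
5 = −2·125 + 3·85
5 = 3·210 − 5·125
5 = −5·8525 + 203·210
5 = 203·42835 − 1020·8525
5 = −1020·51360 + 1223·42835
5 = 1223·248275 − 5912·51360
5 = −5912·299635 + 7135·248275
5 = 7135·1446815 − 34452·299635
5 = −34452·13320970 + 317203·1446815
So 5 = (-34452)·13320970 + (317203)·1446815.

5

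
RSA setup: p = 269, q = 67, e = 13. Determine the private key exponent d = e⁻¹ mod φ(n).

φ(n) = (p−1)(q−1) = 268·66 = 17688.
Need d with 13·d ≡ 1 (mod 17688). Apply the extended Euclidean algorithm:
17688 = 1360×13 + 8
13 = 1×8 + 5
8 = 1×5 + 3
5 = 1×3 + 2
3 = 1×2 + 1
2 = 2×1 + 0
Back-substitute:
1 = 3 − 2
1 = −5 + 2·3
1 = 2·8 − 3·5
1 = −3·13 + 5·8
1 = 5·17688 − 6803·13
So 13·(-6803) ≡ 1 (mod 17688), hence d ≡ -6803 ≡ 10885 (mod 17688).

10885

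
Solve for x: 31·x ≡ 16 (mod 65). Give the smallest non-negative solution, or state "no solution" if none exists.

First find gcd(31, 65):
65 = 2×31 + 3
31 = 10×3 + 1
3 = 3×1 + 0
gcd = 1, so a unique solution mod 65 exists.
Back-substitute for the Bézout coefficients:
1 = 31 − 10·3
1 = −10·65 + 21·31
So 31·(21) ≡ 1 (mod 65), giving 31⁻¹ ≡ 21.
x ≡ 31⁻¹·16 ≡ 21·16 ≡ 11 (mod 65).

11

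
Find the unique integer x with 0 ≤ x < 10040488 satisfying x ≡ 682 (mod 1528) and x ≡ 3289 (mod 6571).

6594002

Write x = 682 + 1528·k. Then 1528·k ≡ 3289 − 682 ≡ 2607 (mod 6571).
Need 1528⁻¹ mod 6571. Extended Euclid on (6571, 1528):
6571 = 4*1528 + 459
1528 = 3*459 + 151
459 = 3*151 + 6
151 = 25*6 + 1
6 = 6*1 + 0
Back-substitute:
1 = 151 − 25·6
1 = −25·459 + 76·151
1 = 76·1528 − 253·459
1 = −253·6571 + 1088·1528
1528⁻¹ ≡ 1088 (mod 6571), so k ≡ 1088·2607 ≡ 4315 (mod 6571).
x = 682 + 1528·4315 = 6594002.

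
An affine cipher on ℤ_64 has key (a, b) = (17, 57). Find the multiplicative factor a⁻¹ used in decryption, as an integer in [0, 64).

49

Run Euclid on (64, 17):
64 = 3*17 + 13
17 = 1*13 + 4
13 = 3*4 + 1
4 = 4*1 + 0
gcd = 1, so the inverse exists. Back-substitute:
1 = 13 − 3·4
1 = −3·17 + 4·13
1 = 4·64 − 15·17
So 17·(-15) ≡ 1 (mod 64), and -15 ≡ 49 (mod 64).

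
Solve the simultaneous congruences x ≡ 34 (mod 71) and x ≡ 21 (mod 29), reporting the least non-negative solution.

Write x = 34 + 71·k. Then 71·k ≡ 21 − 34 ≡ 16 (mod 29).
Need 71⁻¹ mod 29. Extended Euclid on (29, 13):
29 = 2*13 + 3
13 = 4*3 + 1
3 = 3*1 + 0
Back-substitute:
1 = 13 − 4·3
1 = −4·29 + 9·13
71⁻¹ ≡ 9 (mod 29), so k ≡ 9·16 ≡ 28 (mod 29).
x = 34 + 71·28 = 2022.

2022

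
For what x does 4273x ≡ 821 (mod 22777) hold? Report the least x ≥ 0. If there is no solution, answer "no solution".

First find gcd(4273, 22777):
22777 = 5*4273 + 1412
4273 = 3*1412 + 37
1412 = 38*37 + 6
37 = 6*6 + 1
6 = 6*1 + 0
gcd = 1, so a unique solution mod 22777 exists.
Back-substitute for the Bézout coefficients:
1 = 37 − 6·6
1 = −6·1412 + 229·37
1 = 229·4273 − 693·1412
1 = −693·22777 + 3694·4273
So 4273·(3694) ≡ 1 (mod 22777), giving 4273⁻¹ ≡ 3694.
x ≡ 4273⁻¹·821 ≡ 3694·821 ≡ 3433 (mod 22777).

3433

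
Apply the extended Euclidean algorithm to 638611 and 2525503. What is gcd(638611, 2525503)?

1

Euclidean algorithm:
2525503 = 3*638611 + 609670
638611 = 1*609670 + 28941
609670 = 21*28941 + 1909
28941 = 15*1909 + 306
1909 = 6*306 + 73
306 = 4*73 + 14
73 = 5*14 + 3
14 = 4*3 + 2
3 = 1*2 + 1
2 = 2*1 + 0
gcd(638611, 2525503) = 1.
Back-substituting:
1 = 3 − 2
1 = −14 + 5·3
1 = 5·73 − 26·14
1 = −26·306 + 109·73
1 = 109·1909 − 680·306
1 = −680·28941 + 10309·1909
1 = 10309·609670 − 217169·28941
1 = −217169·638611 + 227478·609670
1 = 227478·2525503 − 899603·638611
So 1 = (227478)·2525503 + (-899603)·638611.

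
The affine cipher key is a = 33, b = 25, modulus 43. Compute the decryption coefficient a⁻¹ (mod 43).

30

Apply the Euclidean algorithm to 43 and 33:
43 = 1×33 + 10
33 = 3×10 + 3
10 = 3×3 + 1
3 = 3×1 + 0
The gcd is 1. Working backward:
1 = 10 − 3·3
1 = −3·33 + 10·10
1 = 10·43 − 13·33
Thus 33·(-13) ≡ 1 (mod 43); reducing, -13 mod 43 = 30.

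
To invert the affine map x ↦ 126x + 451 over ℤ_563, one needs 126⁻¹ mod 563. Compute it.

Apply the Euclidean algorithm to 563 and 126:
563 = 4*126 + 59
126 = 2*59 + 8
59 = 7*8 + 3
8 = 2*3 + 2
3 = 1*2 + 1
2 = 2*1 + 0
The gcd is 1. Working backward:
1 = 3 − 2
1 = −8 + 3·3
1 = 3·59 − 22·8
1 = −22·126 + 47·59
1 = 47·563 − 210·126
Thus 126·(-210) ≡ 1 (mod 563); reducing, -210 mod 563 = 353.

353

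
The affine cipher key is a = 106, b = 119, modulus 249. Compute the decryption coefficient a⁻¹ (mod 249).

gcd(249, 106) by repeated division:
249 = 2×106 + 37
106 = 2×37 + 32
37 = 1×32 + 5
32 = 6×5 + 2
5 = 2×2 + 1
2 = 2×1 + 0
gcd = 1, so the inverse exists. Back-substitute:
1 = 5 − 2·2
1 = −2·32 + 13·5
1 = 13·37 − 15·32
1 = −15·106 + 43·37
1 = 43·249 − 101·106
Thus 106·(-101) ≡ 1 (mod 249); reducing, -101 mod 249 = 148.

148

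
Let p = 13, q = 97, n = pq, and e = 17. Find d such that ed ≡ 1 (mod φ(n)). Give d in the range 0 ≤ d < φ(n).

881

φ(n) = (p−1)(q−1) = 12·96 = 1152.
Need d with 17·d ≡ 1 (mod 1152). Apply the extended Euclidean algorithm:
1152 = 67·17 + 13
17 = 1·13 + 4
13 = 3·4 + 1
4 = 4·1 + 0
Back-substitute:
1 = 13 − 3·4
1 = −3·17 + 4·13
1 = 4·1152 − 271·17
So 17·(-271) ≡ 1 (mod 1152), hence d ≡ -271 ≡ 881 (mod 1152).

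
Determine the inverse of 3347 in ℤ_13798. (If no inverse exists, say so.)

5149

gcd(13798, 3347) by repeated division:
13798 = 4×3347 + 410
3347 = 8×410 + 67
410 = 6×67 + 8
67 = 8×8 + 3
8 = 2×3 + 2
3 = 1×2 + 1
2 = 2×1 + 0
The gcd is 1. Working backward:
1 = 3 − 2
1 = −8 + 3·3
1 = 3·67 − 25·8
1 = −25·410 + 153·67
1 = 153·3347 − 1249·410
1 = −1249·13798 + 5149·3347
So 3347·5149 ≡ 1 (mod 13798).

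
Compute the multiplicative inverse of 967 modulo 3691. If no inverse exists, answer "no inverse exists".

855

gcd(3691, 967) by repeated division:
3691 = 3*967 + 790
967 = 1*790 + 177
790 = 4*177 + 82
177 = 2*82 + 13
82 = 6*13 + 4
13 = 3*4 + 1
4 = 4*1 + 0
gcd = 1, so the inverse exists. Back-substitute:
1 = 13 − 3·4
1 = −3·82 + 19·13
1 = 19·177 − 41·82
1 = −41·790 + 183·177
1 = 183·967 − 224·790
1 = −224·3691 + 855·967
So 967·855 ≡ 1 (mod 3691).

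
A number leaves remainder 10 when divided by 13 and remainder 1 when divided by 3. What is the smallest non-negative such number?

Write x = 10 + 13·k. Then 13·k ≡ 1 − 10 ≡ 0 (mod 3).
Need 13⁻¹ mod 3. Extended Euclid on (3, 1):
3 = 3·1 + 0
13⁻¹ ≡ 1 (mod 3), so k ≡ 1·0 ≡ 0 (mod 3).
x = 10 + 13·0 = 10.

10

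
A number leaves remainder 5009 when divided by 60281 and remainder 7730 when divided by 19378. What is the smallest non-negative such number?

Write x = 5009 + 60281·k. Then 60281·k ≡ 7730 − 5009 ≡ 2721 (mod 19378).
Need 60281⁻¹ mod 19378. Extended Euclid on (19378, 2147):
19378 = 9*2147 + 55
2147 = 39*55 + 2
55 = 27*2 + 1
2 = 2*1 + 0
Back-substitute:
1 = 55 − 27·2
1 = −27·2147 + 1054·55
1 = 1054·19378 − 9513·2147
60281⁻¹ ≡ 9865 (mod 19378), so k ≡ 9865·2721 ≡ 4135 (mod 19378).
x = 5009 + 60281·4135 = 249266944.

249266944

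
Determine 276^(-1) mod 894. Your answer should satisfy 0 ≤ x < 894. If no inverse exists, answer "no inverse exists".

Compute gcd(276, 894):
894 = 3*276 + 66
276 = 4*66 + 12
66 = 5*12 + 6
12 = 2*6 + 0
gcd(276, 894) = 6 ≠ 1, so 276 has no multiplicative inverse modulo 894.

no inverse exists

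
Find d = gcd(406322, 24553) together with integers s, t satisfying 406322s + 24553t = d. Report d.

Repeated division:
406322 = 16·24553 + 13474
24553 = 1·13474 + 11079
13474 = 1·11079 + 2395
11079 = 4·2395 + 1499
2395 = 1·1499 + 896
1499 = 1·896 + 603
896 = 1·603 + 293
603 = 2·293 + 17
293 = 17·17 + 4
17 = 4·4 + 1
4 = 4·1 + 0
gcd(406322, 24553) = 1.
Express as a combination:
1 = 17 − 4·4
1 = −4·293 + 69·17
1 = 69·603 − 142·293
1 = −142·896 + 211·603
1 = 211·1499 − 353·896
1 = −353·2395 + 564·1499
1 = 564·11079 − 2609·2395
1 = −2609·13474 + 3173·11079
1 = 3173·24553 − 5782·13474
1 = −5782·406322 + 95685·24553
So 1 = (-5782)·406322 + (95685)·24553.

1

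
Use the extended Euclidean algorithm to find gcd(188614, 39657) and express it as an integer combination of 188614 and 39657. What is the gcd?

1

Euclidean algorithm:
188614 = 4*39657 + 29986
39657 = 1*29986 + 9671
29986 = 3*9671 + 973
9671 = 9*973 + 914
973 = 1*914 + 59
914 = 15*59 + 29
59 = 2*29 + 1
29 = 29*1 + 0
gcd(188614, 39657) = 1.
Back-substituting:
1 = 59 − 2·29
1 = −2·914 + 31·59
1 = 31·973 − 33·914
1 = −33·9671 + 328·973
1 = 328·29986 − 1017·9671
1 = −1017·39657 + 1345·29986
1 = 1345·188614 − 6397·39657
So 1 = (1345)·188614 + (-6397)·39657.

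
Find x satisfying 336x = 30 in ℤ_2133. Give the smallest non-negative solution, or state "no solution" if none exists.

673

First find gcd(336, 2133):
2133 = 6·336 + 117
336 = 2·117 + 102
117 = 1·102 + 15
102 = 6·15 + 12
15 = 1·12 + 3
12 = 4·3 + 0
gcd = 3 and 3 | 30, so solutions exist. Divide through by 3: 112x ≡ 10 (mod 711).
Now find 112⁻¹ mod 711:
711 = 6×112 + 39
112 = 2×39 + 34
39 = 1×34 + 5
34 = 6×5 + 4
5 = 1×4 + 1
4 = 4×1 + 0
Back-substitute:
1 = 5 − 4
1 = −34 + 7·5
1 = 7·39 − 8·34
1 = −8·112 + 23·39
1 = 23·711 − 146·112
So 112·(-146) ≡ 1 (mod 711), i.e. 112⁻¹ ≡ 565.
Then x ≡ 565·10 ≡ 673 (mod 711); the smallest non-negative solution is x = 673.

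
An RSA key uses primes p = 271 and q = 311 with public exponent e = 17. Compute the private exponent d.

φ(n) = (p−1)(q−1) = 270·310 = 83700.
Need d with 17·d ≡ 1 (mod 83700). Apply the extended Euclidean algorithm:
83700 = 4923×17 + 9
17 = 1×9 + 8
9 = 1×8 + 1
8 = 8×1 + 0
Back-substitute:
1 = 9 − 8
1 = −17 + 2·9
1 = 2·83700 − 9847·17
So 17·(-9847) ≡ 1 (mod 83700), hence d ≡ -9847 ≡ 73853 (mod 83700).

73853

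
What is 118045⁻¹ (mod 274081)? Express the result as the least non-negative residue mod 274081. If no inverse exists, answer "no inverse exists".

191224

Apply the Euclidean algorithm to 274081 and 118045:
274081 = 2·118045 + 37991
118045 = 3·37991 + 4072
37991 = 9·4072 + 1343
4072 = 3·1343 + 43
1343 = 31·43 + 10
43 = 4·10 + 3
10 = 3·3 + 1
3 = 3·1 + 0
gcd = 1, so the inverse exists. Back-substitute:
1 = 10 − 3·3
1 = −3·43 + 13·10
1 = 13·1343 − 406·43
1 = −406·4072 + 1231·1343
1 = 1231·37991 − 11485·4072
1 = −11485·118045 + 35686·37991
1 = 35686·274081 − 82857·118045
Hence 118045⁻¹ ≡ -82857 ≡ 191224 (mod 274081).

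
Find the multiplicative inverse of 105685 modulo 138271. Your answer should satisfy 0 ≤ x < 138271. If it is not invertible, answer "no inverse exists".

gcd(138271, 105685) by repeated division:
138271 = 1*105685 + 32586
105685 = 3*32586 + 7927
32586 = 4*7927 + 878
7927 = 9*878 + 25
878 = 35*25 + 3
25 = 8*3 + 1
3 = 3*1 + 0
The gcd is 1. Working backward:
1 = 25 − 8·3
1 = −8·878 + 281·25
1 = 281·7927 − 2537·878
1 = −2537·32586 + 10429·7927
1 = 10429·105685 − 33824·32586
1 = −33824·138271 + 44253·105685
So 105685·44253 ≡ 1 (mod 138271).

44253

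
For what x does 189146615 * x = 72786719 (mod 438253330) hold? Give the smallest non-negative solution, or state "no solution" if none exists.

no solution

gcd(189146615, 438253330):
438253330 = 2·189146615 + 59960100
189146615 = 3·59960100 + 9266315
59960100 = 6·9266315 + 4362210
9266315 = 2·4362210 + 541895
4362210 = 8·541895 + 27050
541895 = 20·27050 + 895
27050 = 30·895 + 200
895 = 4·200 + 95
200 = 2·95 + 10
95 = 9·10 + 5
10 = 2·5 + 0
gcd = 5, but 5 ∤ 72786719, so the congruence has no solution.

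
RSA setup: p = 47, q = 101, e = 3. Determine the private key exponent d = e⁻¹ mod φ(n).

φ(n) = (p−1)(q−1) = 46·100 = 4600.
Need d with 3·d ≡ 1 (mod 4600). Apply the extended Euclidean algorithm:
4600 = 1533*3 + 1
3 = 3*1 + 0
Back-substitute:
1 = 4600 − 1533·3
So 3·(-1533) ≡ 1 (mod 4600), hence d ≡ -1533 ≡ 3067 (mod 4600).

3067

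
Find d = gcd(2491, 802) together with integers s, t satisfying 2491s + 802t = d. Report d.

1

Apply Euclid's algorithm to 2491 and 802:
2491 = 3×802 + 85
802 = 9×85 + 37
85 = 2×37 + 11
37 = 3×11 + 4
11 = 2×4 + 3
4 = 1×3 + 1
3 = 3×1 + 0
gcd(2491, 802) = 1.
Express as a combination:
1 = 4 − 3
1 = −11 + 3·4
1 = 3·37 − 10·11
1 = −10·85 + 23·37
1 = 23·802 − 217·85
1 = −217·2491 + 674·802
So 1 = (-217)·2491 + (674)·802.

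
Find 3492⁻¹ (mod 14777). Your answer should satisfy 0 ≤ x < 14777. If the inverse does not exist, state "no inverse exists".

gcd(14777, 3492) by repeated division:
14777 = 4*3492 + 809
3492 = 4*809 + 256
809 = 3*256 + 41
256 = 6*41 + 10
41 = 4*10 + 1
10 = 10*1 + 0
gcd = 1, so the inverse exists. Back-substitute:
1 = 41 − 4·10
1 = −4·256 + 25·41
1 = 25·809 − 79·256
1 = −79·3492 + 341·809
1 = 341·14777 − 1443·3492
Thus 3492·(-1443) ≡ 1 (mod 14777); reducing, -1443 mod 14777 = 13334.

13334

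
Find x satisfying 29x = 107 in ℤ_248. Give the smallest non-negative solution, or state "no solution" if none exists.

55

First find gcd(29, 248):
248 = 8·29 + 16
29 = 1·16 + 13
16 = 1·13 + 3
13 = 4·3 + 1
3 = 3·1 + 0
gcd = 1, so a unique solution mod 248 exists.
Back-substitute for the Bézout coefficients:
1 = 13 − 4·3
1 = −4·16 + 5·13
1 = 5·29 − 9·16
1 = −9·248 + 77·29
So 29·(77) ≡ 1 (mod 248), giving 29⁻¹ ≡ 77.
x ≡ 29⁻¹·107 ≡ 77·107 ≡ 55 (mod 248).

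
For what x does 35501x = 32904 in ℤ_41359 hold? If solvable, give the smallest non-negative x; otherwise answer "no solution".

First find gcd(35501, 41359):
41359 = 1*35501 + 5858
35501 = 6*5858 + 353
5858 = 16*353 + 210
353 = 1*210 + 143
210 = 1*143 + 67
143 = 2*67 + 9
67 = 7*9 + 4
9 = 2*4 + 1
4 = 4*1 + 0
gcd = 1, so a unique solution mod 41359 exists.
Back-substitute for the Bézout coefficients:
1 = 9 − 2·4
1 = −2·67 + 15·9
1 = 15·143 − 32·67
1 = −32·210 + 47·143
1 = 47·353 − 79·210
1 = −79·5858 + 1311·353
1 = 1311·35501 − 7945·5858
1 = −7945·41359 + 9256·35501
So 35501·(9256) ≡ 1 (mod 41359), giving 35501⁻¹ ≡ 9256.
x ≡ 35501⁻¹·32904 ≡ 9256·32904 ≡ 33107 (mod 41359).

33107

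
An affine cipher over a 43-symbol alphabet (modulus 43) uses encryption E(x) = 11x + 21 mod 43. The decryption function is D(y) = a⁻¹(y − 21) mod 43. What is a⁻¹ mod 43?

4

Apply the Euclidean algorithm to 43 and 11:
43 = 3×11 + 10
11 = 1×10 + 1
10 = 10×1 + 0
gcd = 1, so the inverse exists. Back-substitute:
1 = 11 − 10
1 = −43 + 4·11
So 11·4 ≡ 1 (mod 43).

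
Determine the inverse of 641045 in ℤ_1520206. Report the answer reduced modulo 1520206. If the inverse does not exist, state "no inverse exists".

377651

Run Euclid on (1520206, 641045):
1520206 = 2·641045 + 238116
641045 = 2·238116 + 164813
238116 = 1·164813 + 73303
164813 = 2·73303 + 18207
73303 = 4·18207 + 475
18207 = 38·475 + 157
475 = 3·157 + 4
157 = 39·4 + 1
4 = 4·1 + 0
The gcd is 1. Working backward:
1 = 157 − 39·4
1 = −39·475 + 118·157
1 = 118·18207 − 4523·475
1 = −4523·73303 + 18210·18207
1 = 18210·164813 − 40943·73303
1 = −40943·238116 + 59153·164813
1 = 59153·641045 − 159249·238116
1 = −159249·1520206 + 377651·641045
So 641045·377651 ≡ 1 (mod 1520206).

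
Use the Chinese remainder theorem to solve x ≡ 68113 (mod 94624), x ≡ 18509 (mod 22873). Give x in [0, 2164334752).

Write x = 68113 + 94624·k. Then 94624·k ≡ 18509 − 68113 ≡ 19015 (mod 22873).
Need 94624⁻¹ mod 22873. Extended Euclid on (22873, 3132):
22873 = 7·3132 + 949
3132 = 3·949 + 285
949 = 3·285 + 94
285 = 3·94 + 3
94 = 31·3 + 1
3 = 3·1 + 0
Back-substitute:
1 = 94 − 31·3
1 = −31·285 + 94·94
1 = 94·949 − 313·285
1 = −313·3132 + 1033·949
1 = 1033·22873 − 7544·3132
94624⁻¹ ≡ 15329 (mod 22873), so k ≡ 15329·19015 ≡ 10296 (mod 22873).
x = 68113 + 94624·10296 = 974316817.

974316817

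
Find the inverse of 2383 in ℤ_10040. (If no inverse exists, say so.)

1087

Apply the Euclidean algorithm to 10040 and 2383:
10040 = 4*2383 + 508
2383 = 4*508 + 351
508 = 1*351 + 157
351 = 2*157 + 37
157 = 4*37 + 9
37 = 4*9 + 1
9 = 9*1 + 0
gcd = 1, so the inverse exists. Back-substitute:
1 = 37 − 4·9
1 = −4·157 + 17·37
1 = 17·351 − 38·157
1 = −38·508 + 55·351
1 = 55·2383 − 258·508
1 = −258·10040 + 1087·2383
So 2383·1087 ≡ 1 (mod 10040).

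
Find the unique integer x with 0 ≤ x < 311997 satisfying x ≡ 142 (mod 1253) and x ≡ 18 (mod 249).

136719

Write x = 142 + 1253·k. Then 1253·k ≡ 18 − 142 ≡ 125 (mod 249).
Need 1253⁻¹ mod 249. Extended Euclid on (249, 8):
249 = 31·8 + 1
8 = 8·1 + 0
Back-substitute:
1 = 249 − 31·8
1253⁻¹ ≡ 218 (mod 249), so k ≡ 218·125 ≡ 109 (mod 249).
x = 142 + 1253·109 = 136719.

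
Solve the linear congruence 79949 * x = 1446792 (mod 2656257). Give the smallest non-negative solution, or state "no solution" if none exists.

First find gcd(79949, 2656257):
2656257 = 33×79949 + 17940
79949 = 4×17940 + 8189
17940 = 2×8189 + 1562
8189 = 5×1562 + 379
1562 = 4×379 + 46
379 = 8×46 + 11
46 = 4×11 + 2
11 = 5×2 + 1
2 = 2×1 + 0
gcd = 1, so a unique solution mod 2656257 exists.
Back-substitute for the Bézout coefficients:
1 = 11 − 5·2
1 = −5·46 + 21·11
1 = 21·379 − 173·46
1 = −173·1562 + 713·379
1 = 713·8189 − 3738·1562
1 = −3738·17940 + 8189·8189
1 = 8189·79949 − 36494·17940
1 = −36494·2656257 + 1212491·79949
So 79949·(1212491) ≡ 1 (mod 2656257), giving 79949⁻¹ ≡ 1212491.
x ≡ 79949⁻¹·1446792 ≡ 1212491·1446792 ≡ 937245 (mod 2656257).

937245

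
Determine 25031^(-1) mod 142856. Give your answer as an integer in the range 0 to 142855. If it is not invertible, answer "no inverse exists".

gcd(142856, 25031) by repeated division:
142856 = 5*25031 + 17701
25031 = 1*17701 + 7330
17701 = 2*7330 + 3041
7330 = 2*3041 + 1248
3041 = 2*1248 + 545
1248 = 2*545 + 158
545 = 3*158 + 71
158 = 2*71 + 16
71 = 4*16 + 7
16 = 2*7 + 2
7 = 3*2 + 1
2 = 2*1 + 0
Since gcd(25031, 142856) = 1, back-substitute to write 1 as a combination:
1 = 7 − 3·2
1 = −3·16 + 7·7
1 = 7·71 − 31·16
1 = −31·158 + 69·71
1 = 69·545 − 238·158
1 = −238·1248 + 545·545
1 = 545·3041 − 1328·1248
1 = −1328·7330 + 3201·3041
1 = 3201·17701 − 7730·7330
1 = −7730·25031 + 10931·17701
1 = 10931·142856 − 62385·25031
Thus 25031·(-62385) ≡ 1 (mod 142856); reducing, -62385 mod 142856 = 80471.

80471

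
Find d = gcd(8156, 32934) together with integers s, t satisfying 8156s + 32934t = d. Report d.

2

Apply Euclid's algorithm to 32934 and 8156:
32934 = 4*8156 + 310
8156 = 26*310 + 96
310 = 3*96 + 22
96 = 4*22 + 8
22 = 2*8 + 6
8 = 1*6 + 2
6 = 3*2 + 0
gcd(8156, 32934) = 2.
Back-substituting:
2 = 8 − 6
2 = −22 + 3·8
2 = 3·96 − 13·22
2 = −13·310 + 42·96
2 = 42·8156 − 1105·310
2 = −1105·32934 + 4462·8156
So 2 = (-1105)·32934 + (4462)·8156.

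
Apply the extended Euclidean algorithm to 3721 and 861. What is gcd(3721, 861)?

1

Repeated division:
3721 = 4*861 + 277
861 = 3*277 + 30
277 = 9*30 + 7
30 = 4*7 + 2
7 = 3*2 + 1
2 = 2*1 + 0
gcd(3721, 861) = 1.
Working backward:
1 = 7 − 3·2
1 = −3·30 + 13·7
1 = 13·277 − 120·30
1 = −120·861 + 373·277
1 = 373·3721 − 1612·861
So 1 = (373)·3721 + (-1612)·861.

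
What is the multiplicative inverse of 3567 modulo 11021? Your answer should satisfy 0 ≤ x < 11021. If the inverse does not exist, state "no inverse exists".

4925

Apply the Euclidean algorithm to 11021 and 3567:
11021 = 3·3567 + 320
3567 = 11·320 + 47
320 = 6·47 + 38
47 = 1·38 + 9
38 = 4·9 + 2
9 = 4·2 + 1
2 = 2·1 + 0
Since gcd(3567, 11021) = 1, back-substitute to write 1 as a combination:
1 = 9 − 4·2
1 = −4·38 + 17·9
1 = 17·47 − 21·38
1 = −21·320 + 143·47
1 = 143·3567 − 1594·320
1 = −1594·11021 + 4925·3567
So 3567·4925 ≡ 1 (mod 11021).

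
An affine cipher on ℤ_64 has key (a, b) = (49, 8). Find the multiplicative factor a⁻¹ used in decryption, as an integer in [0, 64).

gcd(64, 49) by repeated division:
64 = 1×49 + 15
49 = 3×15 + 4
15 = 3×4 + 3
4 = 1×3 + 1
3 = 3×1 + 0
gcd = 1, so the inverse exists. Back-substitute:
1 = 4 − 3
1 = −15 + 4·4
1 = 4·49 − 13·15
1 = −13·64 + 17·49
So 49·17 ≡ 1 (mod 64).

17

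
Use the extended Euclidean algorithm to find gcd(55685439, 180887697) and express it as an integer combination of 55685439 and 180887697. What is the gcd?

Apply Euclid's algorithm to 180887697 and 55685439:
180887697 = 3·55685439 + 13831380
55685439 = 4·13831380 + 359919
13831380 = 38·359919 + 154458
359919 = 2·154458 + 51003
154458 = 3·51003 + 1449
51003 = 35·1449 + 288
1449 = 5·288 + 9
288 = 32·9 + 0
gcd(55685439, 180887697) = 9.
Back-substituting:
9 = 1449 − 5·288
9 = −5·51003 + 176·1449
9 = 176·154458 − 533·51003
9 = −533·359919 + 1242·154458
9 = 1242·13831380 − 47729·359919
9 = −47729·55685439 + 192158·13831380
9 = 192158·180887697 − 624203·55685439
So 9 = (192158)·180887697 + (-624203)·55685439.

9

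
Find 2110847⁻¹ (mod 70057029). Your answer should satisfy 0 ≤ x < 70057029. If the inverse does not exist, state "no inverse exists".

20550434

Extended Euclidean algorithm:
70057029 = 33*2110847 + 399078
2110847 = 5*399078 + 115457
399078 = 3*115457 + 52707
115457 = 2*52707 + 10043
52707 = 5*10043 + 2492
10043 = 4*2492 + 75
2492 = 33*75 + 17
75 = 4*17 + 7
17 = 2*7 + 3
7 = 2*3 + 1
3 = 3*1 + 0
gcd = 1, so the inverse exists. Back-substitute:
1 = 7 − 2·3
1 = −2·17 + 5·7
1 = 5·75 − 22·17
1 = −22·2492 + 731·75
1 = 731·10043 − 2946·2492
1 = −2946·52707 + 15461·10043
1 = 15461·115457 − 33868·52707
1 = −33868·399078 + 117065·115457
1 = 117065·2110847 − 619193·399078
1 = −619193·70057029 + 20550434·2110847
So 2110847·20550434 ≡ 1 (mod 70057029).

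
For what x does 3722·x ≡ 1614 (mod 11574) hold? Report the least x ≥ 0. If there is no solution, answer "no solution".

First find gcd(3722, 11574):
11574 = 3·3722 + 408
3722 = 9·408 + 50
408 = 8·50 + 8
50 = 6·8 + 2
8 = 4·2 + 0
gcd = 2 and 2 | 1614, so solutions exist. Divide through by 2: 1861x ≡ 807 (mod 5787).
Now find 1861⁻¹ mod 5787:
5787 = 3·1861 + 204
1861 = 9·204 + 25
204 = 8·25 + 4
25 = 6·4 + 1
4 = 4·1 + 0
Back-substitute:
1 = 25 − 6·4
1 = −6·204 + 49·25
1 = 49·1861 − 447·204
1 = −447·5787 + 1390·1861
So 1861⁻¹ ≡ 1390 (mod 5787).
Then x ≡ 1390·807 ≡ 4839 (mod 5787); the smallest non-negative solution is x = 4839.

4839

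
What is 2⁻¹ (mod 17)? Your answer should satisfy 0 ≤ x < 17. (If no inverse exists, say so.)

Extended Euclidean algorithm:
17 = 8*2 + 1
2 = 2*1 + 0
The gcd is 1. Working backward:
1 = 17 − 8·2
Thus 2·(-8) ≡ 1 (mod 17); reducing, -8 mod 17 = 9.

9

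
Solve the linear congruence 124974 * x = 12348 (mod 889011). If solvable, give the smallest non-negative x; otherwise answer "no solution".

43151

First find gcd(124974, 889011):
889011 = 7*124974 + 14193
124974 = 8*14193 + 11430
14193 = 1*11430 + 2763
11430 = 4*2763 + 378
2763 = 7*378 + 117
378 = 3*117 + 27
117 = 4*27 + 9
27 = 3*9 + 0
gcd = 9 and 9 | 12348, so solutions exist. Divide through by 9: 13886x ≡ 1372 (mod 98779).
Now find 13886⁻¹ mod 98779:
98779 = 7·13886 + 1577
13886 = 8·1577 + 1270
1577 = 1·1270 + 307
1270 = 4·307 + 42
307 = 7·42 + 13
42 = 3·13 + 3
13 = 4·3 + 1
3 = 3·1 + 0
Back-substitute:
1 = 13 − 4·3
1 = −4·42 + 13·13
1 = 13·307 − 95·42
1 = −95·1270 + 393·307
1 = 393·1577 − 488·1270
1 = −488·13886 + 4297·1577
1 = 4297·98779 − 30567·13886
So 13886·(-30567) ≡ 1 (mod 98779), i.e. 13886⁻¹ ≡ 68212.
Then x ≡ 68212·1372 ≡ 43151 (mod 98779); the smallest non-negative solution is x = 43151.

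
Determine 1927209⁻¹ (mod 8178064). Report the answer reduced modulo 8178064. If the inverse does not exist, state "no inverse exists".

1928057

Extended Euclidean algorithm:
8178064 = 4·1927209 + 469228
1927209 = 4·469228 + 50297
469228 = 9·50297 + 16555
50297 = 3·16555 + 632
16555 = 26·632 + 123
632 = 5·123 + 17
123 = 7·17 + 4
17 = 4·4 + 1
4 = 4·1 + 0
gcd = 1, so the inverse exists. Back-substitute:
1 = 17 − 4·4
1 = −4·123 + 29·17
1 = 29·632 − 149·123
1 = −149·16555 + 3903·632
1 = 3903·50297 − 11858·16555
1 = −11858·469228 + 110625·50297
1 = 110625·1927209 − 454358·469228
1 = −454358·8178064 + 1928057·1927209
So 1927209·1928057 ≡ 1 (mod 8178064).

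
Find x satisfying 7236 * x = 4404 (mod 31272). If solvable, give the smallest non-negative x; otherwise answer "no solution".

First find gcd(7236, 31272):
31272 = 4*7236 + 2328
7236 = 3*2328 + 252
2328 = 9*252 + 60
252 = 4*60 + 12
60 = 5*12 + 0
gcd = 12 and 12 | 4404, so solutions exist. Divide through by 12: 603x ≡ 367 (mod 2606).
Now find 603⁻¹ mod 2606:
2606 = 4×603 + 194
603 = 3×194 + 21
194 = 9×21 + 5
21 = 4×5 + 1
5 = 5×1 + 0
Back-substitute:
1 = 21 − 4·5
1 = −4·194 + 37·21
1 = 37·603 − 115·194
1 = −115·2606 + 497·603
So 603⁻¹ ≡ 497 (mod 2606).
Then x ≡ 497·367 ≡ 2585 (mod 2606); the smallest non-negative solution is x = 2585.

2585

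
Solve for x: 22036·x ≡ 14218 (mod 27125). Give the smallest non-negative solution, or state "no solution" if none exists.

no solution

gcd(22036, 27125):
27125 = 1×22036 + 5089
22036 = 4×5089 + 1680
5089 = 3×1680 + 49
1680 = 34×49 + 14
49 = 3×14 + 7
14 = 2×7 + 0
gcd = 7, but 7 ∤ 14218, so the congruence has no solution.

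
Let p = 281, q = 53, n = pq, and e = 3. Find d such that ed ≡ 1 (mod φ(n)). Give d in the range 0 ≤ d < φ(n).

φ(n) = (p−1)(q−1) = 280·52 = 14560.
Need d with 3·d ≡ 1 (mod 14560). Apply the extended Euclidean algorithm:
14560 = 4853*3 + 1
3 = 3*1 + 0
Back-substitute:
1 = 14560 − 4853·3
So 3·(-4853) ≡ 1 (mod 14560), hence d ≡ -4853 ≡ 9707 (mod 14560).

9707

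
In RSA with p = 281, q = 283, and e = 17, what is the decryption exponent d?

32513

φ(n) = (p−1)(q−1) = 280·282 = 78960.
Need d with 17·d ≡ 1 (mod 78960). Apply the extended Euclidean algorithm:
78960 = 4644×17 + 12
17 = 1×12 + 5
12 = 2×5 + 2
5 = 2×2 + 1
2 = 2×1 + 0
Back-substitute:
1 = 5 − 2·2
1 = −2·12 + 5·5
1 = 5·17 − 7·12
1 = −7·78960 + 32513·17
So 17·32513 ≡ 1 (mod 78960), hence d = 32513.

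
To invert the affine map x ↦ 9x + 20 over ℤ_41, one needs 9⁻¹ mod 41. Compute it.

Apply the Euclidean algorithm to 41 and 9:
41 = 4*9 + 5
9 = 1*5 + 4
5 = 1*4 + 1
4 = 4*1 + 0
Since gcd(9, 41) = 1, back-substitute to write 1 as a combination:
1 = 5 − 4
1 = −9 + 2·5
1 = 2·41 − 9·9
Hence 9⁻¹ ≡ -9 ≡ 32 (mod 41).

32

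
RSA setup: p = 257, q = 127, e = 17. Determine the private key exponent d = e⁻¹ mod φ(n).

φ(n) = (p−1)(q−1) = 256·126 = 32256.
Need d with 17·d ≡ 1 (mod 32256). Apply the extended Euclidean algorithm:
32256 = 1897×17 + 7
17 = 2×7 + 3
7 = 2×3 + 1
3 = 3×1 + 0
Back-substitute:
1 = 7 − 2·3
1 = −2·17 + 5·7
1 = 5·32256 − 9487·17
So 17·(-9487) ≡ 1 (mod 32256), hence d ≡ -9487 ≡ 22769 (mod 32256).

22769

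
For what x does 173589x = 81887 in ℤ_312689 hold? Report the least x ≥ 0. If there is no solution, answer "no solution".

First find gcd(173589, 312689):
312689 = 1×173589 + 139100
173589 = 1×139100 + 34489
139100 = 4×34489 + 1144
34489 = 30×1144 + 169
1144 = 6×169 + 130
169 = 1×130 + 39
130 = 3×39 + 13
39 = 3×13 + 0
gcd = 13 and 13 | 81887, so solutions exist. Divide through by 13: 13353x ≡ 6299 (mod 24053).
Now find 13353⁻¹ mod 24053:
24053 = 1*13353 + 10700
13353 = 1*10700 + 2653
10700 = 4*2653 + 88
2653 = 30*88 + 13
88 = 6*13 + 10
13 = 1*10 + 3
10 = 3*3 + 1
3 = 3*1 + 0
Back-substitute:
1 = 10 − 3·3
1 = −3·13 + 4·10
1 = 4·88 − 27·13
1 = −27·2653 + 814·88
1 = 814·10700 − 3283·2653
1 = −3283·13353 + 4097·10700
1 = 4097·24053 − 7380·13353
So 13353·(-7380) ≡ 1 (mod 24053), i.e. 13353⁻¹ ≡ 16673.
Then x ≡ 16673·6299 ≡ 7829 (mod 24053); the smallest non-negative solution is x = 7829.

7829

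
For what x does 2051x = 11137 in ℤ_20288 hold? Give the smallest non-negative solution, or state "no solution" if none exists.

First find gcd(2051, 20288):
20288 = 9·2051 + 1829
2051 = 1·1829 + 222
1829 = 8·222 + 53
222 = 4·53 + 10
53 = 5·10 + 3
10 = 3·3 + 1
3 = 3·1 + 0
gcd = 1, so a unique solution mod 20288 exists.
Back-substitute for the Bézout coefficients:
1 = 10 − 3·3
1 = −3·53 + 16·10
1 = 16·222 − 67·53
1 = −67·1829 + 552·222
1 = 552·2051 − 619·1829
1 = −619·20288 + 6123·2051
So 2051·(6123) ≡ 1 (mod 20288), giving 2051⁻¹ ≡ 6123.
x ≡ 2051⁻¹·11137 ≡ 6123·11137 ≡ 3883 (mod 20288).

3883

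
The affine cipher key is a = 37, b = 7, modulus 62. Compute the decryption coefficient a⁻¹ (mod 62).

57

gcd(62, 37) by repeated division:
62 = 1×37 + 25
37 = 1×25 + 12
25 = 2×12 + 1
12 = 12×1 + 0
gcd = 1, so the inverse exists. Back-substitute:
1 = 25 − 2·12
1 = −2·37 + 3·25
1 = 3·62 − 5·37
So 37·(-5) ≡ 1 (mod 62), and -5 ≡ 57 (mod 62).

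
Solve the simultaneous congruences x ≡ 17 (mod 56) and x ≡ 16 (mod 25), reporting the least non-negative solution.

241

Write x = 17 + 56·k. Then 56·k ≡ 16 − 17 ≡ 24 (mod 25).
Need 56⁻¹ mod 25. Extended Euclid on (25, 6):
25 = 4×6 + 1
6 = 6×1 + 0
Back-substitute:
1 = 25 − 4·6
56⁻¹ ≡ 21 (mod 25), so k ≡ 21·24 ≡ 4 (mod 25).
x = 17 + 56·4 = 241.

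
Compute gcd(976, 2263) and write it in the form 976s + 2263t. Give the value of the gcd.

1

Repeated division:
2263 = 2·976 + 311
976 = 3·311 + 43
311 = 7·43 + 10
43 = 4·10 + 3
10 = 3·3 + 1
3 = 3·1 + 0
gcd(976, 2263) = 1.
Back-substituting:
1 = 10 − 3·3
1 = −3·43 + 13·10
1 = 13·311 − 94·43
1 = −94·976 + 295·311
1 = 295·2263 − 684·976
So 1 = (295)·2263 + (-684)·976.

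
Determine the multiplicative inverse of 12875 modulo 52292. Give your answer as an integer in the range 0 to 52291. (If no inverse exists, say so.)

Run Euclid on (52292, 12875):
52292 = 4×12875 + 792
12875 = 16×792 + 203
792 = 3×203 + 183
203 = 1×183 + 20
183 = 9×20 + 3
20 = 6×3 + 2
3 = 1×2 + 1
2 = 2×1 + 0
The gcd is 1. Working backward:
1 = 3 − 2
1 = −20 + 7·3
1 = 7·183 − 64·20
1 = −64·203 + 71·183
1 = 71·792 − 277·203
1 = −277·12875 + 4503·792
1 = 4503·52292 − 18289·12875
So 12875·(-18289) ≡ 1 (mod 52292), and -18289 ≡ 34003 (mod 52292).

34003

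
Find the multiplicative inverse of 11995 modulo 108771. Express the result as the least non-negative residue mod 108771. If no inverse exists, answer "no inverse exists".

gcd(108771, 11995) by repeated division:
108771 = 9×11995 + 816
11995 = 14×816 + 571
816 = 1×571 + 245
571 = 2×245 + 81
245 = 3×81 + 2
81 = 40×2 + 1
2 = 2×1 + 0
gcd = 1, so the inverse exists. Back-substitute:
1 = 81 − 40·2
1 = −40·245 + 121·81
1 = 121·571 − 282·245
1 = −282·816 + 403·571
1 = 403·11995 − 5924·816
1 = −5924·108771 + 53719·11995
So 11995·53719 ≡ 1 (mod 108771).

53719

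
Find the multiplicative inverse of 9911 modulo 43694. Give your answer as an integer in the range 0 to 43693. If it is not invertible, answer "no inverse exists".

Run Euclid on (43694, 9911):
43694 = 4×9911 + 4050
9911 = 2×4050 + 1811
4050 = 2×1811 + 428
1811 = 4×428 + 99
428 = 4×99 + 32
99 = 3×32 + 3
32 = 10×3 + 2
3 = 1×2 + 1
2 = 2×1 + 0
Since gcd(9911, 43694) = 1, back-substitute to write 1 as a combination:
1 = 3 − 2
1 = −32 + 11·3
1 = 11·99 − 34·32
1 = −34·428 + 147·99
1 = 147·1811 − 622·428
1 = −622·4050 + 1391·1811
1 = 1391·9911 − 3404·4050
1 = −3404·43694 + 15007·9911
So 9911·15007 ≡ 1 (mod 43694).

15007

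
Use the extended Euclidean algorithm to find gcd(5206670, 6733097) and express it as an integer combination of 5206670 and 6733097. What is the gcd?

7

Apply Euclid's algorithm to 6733097 and 5206670:
6733097 = 1·5206670 + 1526427
5206670 = 3·1526427 + 627389
1526427 = 2·627389 + 271649
627389 = 2·271649 + 84091
271649 = 3·84091 + 19376
84091 = 4·19376 + 6587
19376 = 2·6587 + 6202
6587 = 1·6202 + 385
6202 = 16·385 + 42
385 = 9·42 + 7
42 = 6·7 + 0
gcd(5206670, 6733097) = 7.
Express as a combination:
7 = 385 − 9·42
7 = −9·6202 + 145·385
7 = 145·6587 − 154·6202
7 = −154·19376 + 453·6587
7 = 453·84091 − 1966·19376
7 = −1966·271649 + 6351·84091
7 = 6351·627389 − 14668·271649
7 = −14668·1526427 + 35687·627389
7 = 35687·5206670 − 121729·1526427
7 = −121729·6733097 + 157416·5206670
So 7 = (-121729)·6733097 + (157416)·5206670.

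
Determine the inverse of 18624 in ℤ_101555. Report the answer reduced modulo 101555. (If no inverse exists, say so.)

32134

Apply the Euclidean algorithm to 101555 and 18624:
101555 = 5·18624 + 8435
18624 = 2·8435 + 1754
8435 = 4·1754 + 1419
1754 = 1·1419 + 335
1419 = 4·335 + 79
335 = 4·79 + 19
79 = 4·19 + 3
19 = 6·3 + 1
3 = 3·1 + 0
The gcd is 1. Working backward:
1 = 19 − 6·3
1 = −6·79 + 25·19
1 = 25·335 − 106·79
1 = −106·1419 + 449·335
1 = 449·1754 − 555·1419
1 = −555·8435 + 2669·1754
1 = 2669·18624 − 5893·8435
1 = −5893·101555 + 32134·18624
So 18624·32134 ≡ 1 (mod 101555).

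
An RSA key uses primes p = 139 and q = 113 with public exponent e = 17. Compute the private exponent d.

φ(n) = (p−1)(q−1) = 138·112 = 15456.
Need d with 17·d ≡ 1 (mod 15456). Apply the extended Euclidean algorithm:
15456 = 909×17 + 3
17 = 5×3 + 2
3 = 1×2 + 1
2 = 2×1 + 0
Back-substitute:
1 = 3 − 2
1 = −17 + 6·3
1 = 6·15456 − 5455·17
So 17·(-5455) ≡ 1 (mod 15456), hence d ≡ -5455 ≡ 10001 (mod 15456).

10001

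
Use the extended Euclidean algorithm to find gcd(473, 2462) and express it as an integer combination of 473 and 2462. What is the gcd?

1

Apply Euclid's algorithm to 2462 and 473:
2462 = 5×473 + 97
473 = 4×97 + 85
97 = 1×85 + 12
85 = 7×12 + 1
12 = 12×1 + 0
gcd(473, 2462) = 1.
Back-substituting:
1 = 85 − 7·12
1 = −7·97 + 8·85
1 = 8·473 − 39·97
1 = −39·2462 + 203·473
So 1 = (-39)·2462 + (203)·473.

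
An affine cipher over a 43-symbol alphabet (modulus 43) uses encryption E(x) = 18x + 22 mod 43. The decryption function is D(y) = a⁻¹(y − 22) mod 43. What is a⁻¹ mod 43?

Apply the Euclidean algorithm to 43 and 18:
43 = 2×18 + 7
18 = 2×7 + 4
7 = 1×4 + 3
4 = 1×3 + 1
3 = 3×1 + 0
Since gcd(18, 43) = 1, back-substitute to write 1 as a combination:
1 = 4 − 3
1 = −7 + 2·4
1 = 2·18 − 5·7
1 = −5·43 + 12·18
So 18·12 ≡ 1 (mod 43).

12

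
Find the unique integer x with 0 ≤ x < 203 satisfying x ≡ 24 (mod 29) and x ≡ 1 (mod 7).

Write x = 24 + 29·k. Then 29·k ≡ 1 − 24 ≡ 5 (mod 7).
Need 29⁻¹ mod 7. Extended Euclid on (7, 1):
7 = 7·1 + 0
29⁻¹ ≡ 1 (mod 7), so k ≡ 1·5 ≡ 5 (mod 7).
x = 24 + 29·5 = 169.

169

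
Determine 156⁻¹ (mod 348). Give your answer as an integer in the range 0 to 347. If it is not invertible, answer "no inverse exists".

no inverse exists

Compute gcd(156, 348):
348 = 2·156 + 36
156 = 4·36 + 12
36 = 3·12 + 0
gcd(156, 348) = 12 ≠ 1, so 156 has no multiplicative inverse modulo 348.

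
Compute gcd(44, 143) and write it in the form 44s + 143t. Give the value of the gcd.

11

Repeated division:
143 = 3·44 + 11
44 = 4·11 + 0
gcd(44, 143) = 11.
Working backward:
11 = 143 − 3·44
So 11 = (1)·143 + (-3)·44.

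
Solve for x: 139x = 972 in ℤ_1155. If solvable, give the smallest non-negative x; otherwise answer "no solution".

First find gcd(139, 1155):
1155 = 8*139 + 43
139 = 3*43 + 10
43 = 4*10 + 3
10 = 3*3 + 1
3 = 3*1 + 0
gcd = 1, so a unique solution mod 1155 exists.
Back-substitute for the Bézout coefficients:
1 = 10 − 3·3
1 = −3·43 + 13·10
1 = 13·139 − 42·43
1 = −42·1155 + 349·139
So 139·(349) ≡ 1 (mod 1155), giving 139⁻¹ ≡ 349.
x ≡ 139⁻¹·972 ≡ 349·972 ≡ 813 (mod 1155).

813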